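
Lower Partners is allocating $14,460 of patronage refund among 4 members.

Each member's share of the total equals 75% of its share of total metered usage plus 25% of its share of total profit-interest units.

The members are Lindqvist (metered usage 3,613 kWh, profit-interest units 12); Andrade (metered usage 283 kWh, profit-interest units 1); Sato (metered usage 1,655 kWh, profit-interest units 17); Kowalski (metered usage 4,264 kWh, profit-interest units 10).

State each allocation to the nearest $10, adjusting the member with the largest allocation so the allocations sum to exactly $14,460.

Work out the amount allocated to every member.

Lindqvist: $5,080 · Andrade: $400 · Sato: $3,370 · Kowalski: $5,610

Metered usage total 9,815; profit-interest units total 40.
Composite weights (75% metered usage + 25% profit-interest units): Lindqvist 0.3511; Andrade 0.0279; Sato 0.2327; Kowalski 0.3883.
Proportional shares: Lindqvist 5,076.65; Andrade 403.07; Sato 3,365.05; Kowalski 5,615.22.
Rounded to nearest $10: Lindqvist $5,080; Andrade $400; Sato $3,370; Kowalski $5,620. Sum = $14,470.
Difference $14,460 − $14,470 = −$10 applied to largest allocation (Kowalski): Kowalski becomes $5,610.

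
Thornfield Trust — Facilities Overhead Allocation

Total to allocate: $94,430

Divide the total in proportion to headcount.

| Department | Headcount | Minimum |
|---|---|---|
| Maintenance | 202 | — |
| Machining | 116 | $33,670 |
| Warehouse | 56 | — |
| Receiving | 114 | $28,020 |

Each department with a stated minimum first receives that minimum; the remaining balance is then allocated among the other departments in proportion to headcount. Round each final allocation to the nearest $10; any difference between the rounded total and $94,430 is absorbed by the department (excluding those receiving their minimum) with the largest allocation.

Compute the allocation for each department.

Fund the minimums — Machining $33,670; Receiving $28,020. Residual $32,740.
Residual split over remaining headcount 258: Maintenance 25,633.64 → $25,630; Warehouse 7,106.36 → $7,110.

Maintenance: $25,630 | Machining: $33,670 | Warehouse: $7,110 | Receiving: $28,020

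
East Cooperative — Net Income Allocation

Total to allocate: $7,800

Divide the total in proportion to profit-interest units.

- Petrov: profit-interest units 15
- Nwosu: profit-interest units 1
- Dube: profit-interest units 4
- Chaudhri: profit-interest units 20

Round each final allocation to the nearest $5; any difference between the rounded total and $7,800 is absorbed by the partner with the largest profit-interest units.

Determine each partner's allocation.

Petrov: $2,925 · Nwosu: $195 · Dube: $780 · Chaudhri: $3,900

Combined profit-interest units = 15 + 1 + 4 + 20 = 40.
Raw shares: Petrov 2,925.00; Nwosu 195.00; Dube 780.00; Chaudhri 3,900.00.
After rounding ($5): Petrov $2,925; Nwosu $195; Dube $780; Chaudhri $3,900. Sum = $7,800.
Sum already equals the total — no adjustment.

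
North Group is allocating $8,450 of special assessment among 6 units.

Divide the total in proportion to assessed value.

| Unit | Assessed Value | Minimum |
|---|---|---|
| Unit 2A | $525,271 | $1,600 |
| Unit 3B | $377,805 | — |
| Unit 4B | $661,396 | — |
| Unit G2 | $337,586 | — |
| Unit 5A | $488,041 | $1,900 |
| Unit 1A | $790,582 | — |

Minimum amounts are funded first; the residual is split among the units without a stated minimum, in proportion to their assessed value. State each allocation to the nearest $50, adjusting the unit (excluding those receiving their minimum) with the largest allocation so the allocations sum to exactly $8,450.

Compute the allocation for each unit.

Minimums first: Unit 2A $1,600; Unit 5A $1,900. Balance $4,950.
Balance split over remaining assessed value 2,167,369: Unit 3B 862.86 → $850; Unit 4B 1,510.55 → $1,500; Unit G2 771.00 → $750; Unit 1A 1,805.59 → $1,800.
Rounding difference +$50 applied to Unit 1A → $1,850.

Unit 2A: $1,600 · Unit 3B: $850 · Unit 4B: $1,500 · Unit G2: $750 · Unit 5A: $1,900 · Unit 1A: $1,850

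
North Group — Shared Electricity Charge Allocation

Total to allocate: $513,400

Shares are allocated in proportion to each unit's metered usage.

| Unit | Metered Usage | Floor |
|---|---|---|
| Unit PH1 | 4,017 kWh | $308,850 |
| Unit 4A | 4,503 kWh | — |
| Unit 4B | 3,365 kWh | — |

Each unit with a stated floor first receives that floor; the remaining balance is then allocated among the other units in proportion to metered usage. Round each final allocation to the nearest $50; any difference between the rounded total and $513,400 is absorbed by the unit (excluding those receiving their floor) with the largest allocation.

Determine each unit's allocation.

Minimums first: Unit PH1 $308,850. Residual $204,550.
Residual split over remaining metered usage 7,868: Unit 4A 117,067.70 → $117,050; Unit 4B 87,482.30 → $87,500.

Unit PH1: $308,850 | Unit 4A: $117,050 | Unit 4B: $87,500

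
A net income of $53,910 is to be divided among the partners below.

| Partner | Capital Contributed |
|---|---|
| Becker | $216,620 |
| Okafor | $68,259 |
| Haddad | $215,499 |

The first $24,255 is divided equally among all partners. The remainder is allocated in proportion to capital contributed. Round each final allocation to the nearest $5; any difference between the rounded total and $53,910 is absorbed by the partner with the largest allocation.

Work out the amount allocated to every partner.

Becker: $20,925 | Okafor: $12,130 | Haddad: $20,855

$24,255 shared equally gives $8,085 per partner.
Remainder $29,655 by capital contributed (total 500,378): Becker 12,838.03 → $12,840; Okafor 4,045.38 → $4,045; Haddad 12,771.59 → $12,770.
Totals: Becker $8,085 + $12,840 = $20,925; Okafor $8,085 + $4,045 = $12,130; Haddad $8,085 + $12,770 = $20,855.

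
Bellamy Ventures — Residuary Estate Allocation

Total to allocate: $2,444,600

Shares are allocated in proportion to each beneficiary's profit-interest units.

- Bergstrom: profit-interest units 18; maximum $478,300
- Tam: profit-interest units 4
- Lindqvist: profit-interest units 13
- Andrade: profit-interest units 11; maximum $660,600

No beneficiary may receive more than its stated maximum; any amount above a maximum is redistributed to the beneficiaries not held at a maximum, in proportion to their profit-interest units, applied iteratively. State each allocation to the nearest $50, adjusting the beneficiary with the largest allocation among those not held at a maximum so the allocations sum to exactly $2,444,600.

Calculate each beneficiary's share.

Bergstrom: $478,300 | Tam: $307,200 | Lindqvist: $998,500 | Andrade: $660,600

Total profit-interest units = 46.
Pro-rata shares before constraints: Bergstrom 956,582.61; Tam 212,573.91; Lindqvist 690,865.22; Andrade 584,578.26.
Cap binds for Bergstrom ($478,300); residual $1,966,300 reallocated over remaining profit-interest units 28.
Cap binds for Andrade ($660,600); residual $1,305,700 reallocated over remaining profit-interest units 17.
Remaining shares: Tam 307,223.53 → $307,200; Lindqvist 998,476.47 → $998,500.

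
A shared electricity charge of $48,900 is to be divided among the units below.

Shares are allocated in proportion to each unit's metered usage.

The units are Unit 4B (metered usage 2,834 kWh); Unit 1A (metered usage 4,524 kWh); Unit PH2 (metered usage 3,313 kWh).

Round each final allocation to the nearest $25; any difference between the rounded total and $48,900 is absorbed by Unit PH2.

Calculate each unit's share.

Metered usage total: 10,671.
Unrounded shares: Unit 4B 2,834/10,671 × $48,900 = 12,986.84; Unit 1A 4,524/10,671 × $48,900 = 20,731.29; Unit PH2 3,313/10,671 × $48,900 = 15,181.87.
Rounded to nearest $25: Unit 4B $12,975; Unit 1A $20,725; Unit PH2 $15,175. Sum = $48,875.
Difference $48,900 − $48,875 = +$25 applied to Unit PH2: Unit PH2 becomes $15,200.

Unit 4B: $12,975 | Unit 1A: $20,725 | Unit PH2: $15,200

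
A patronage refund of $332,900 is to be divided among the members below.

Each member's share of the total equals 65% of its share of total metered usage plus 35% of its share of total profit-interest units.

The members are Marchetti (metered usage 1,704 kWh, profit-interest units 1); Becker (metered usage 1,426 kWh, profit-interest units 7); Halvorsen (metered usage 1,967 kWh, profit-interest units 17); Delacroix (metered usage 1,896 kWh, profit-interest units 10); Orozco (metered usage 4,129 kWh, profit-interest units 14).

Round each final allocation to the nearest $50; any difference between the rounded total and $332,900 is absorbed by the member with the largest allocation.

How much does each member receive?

Totals — metered usage 11,122, profit-interest units 49.
Combined weights (65% metered usage + 35% profit-interest units): Marchetti 0.1067; Becker 0.1333; Halvorsen 0.2364; Delacroix 0.1822; Orozco 0.3413.
Pro-rata amounts: Marchetti 35,530.17; Becker 44,388.66; Halvorsen 78,692.70; Delacroix 60,666.36; Orozco 113,622.10.
At nearest $50: Marchetti $35,550; Becker $44,400; Halvorsen $78,700; Delacroix $60,650; Orozco $113,600. Sum = $332,900.
No rounding difference to absorb.

Marchetti: $35,550; Becker: $44,400; Halvorsen: $78,700; Delacroix: $60,650; Orozco: $113,600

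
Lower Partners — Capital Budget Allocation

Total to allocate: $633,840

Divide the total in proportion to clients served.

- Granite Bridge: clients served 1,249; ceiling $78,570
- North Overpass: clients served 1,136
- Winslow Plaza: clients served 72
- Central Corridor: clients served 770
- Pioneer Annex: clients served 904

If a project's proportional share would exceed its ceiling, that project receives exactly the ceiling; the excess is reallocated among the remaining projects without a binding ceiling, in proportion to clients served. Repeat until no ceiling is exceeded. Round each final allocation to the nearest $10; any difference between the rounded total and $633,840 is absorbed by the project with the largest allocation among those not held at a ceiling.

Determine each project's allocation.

Granite Bridge: $78,570 · North Overpass: $218,880 · Winslow Plaza: $13,870 · Central Corridor: $148,350 · Pioneer Annex: $174,170

Clients served total: 4,131.
Proportional shares (ignoring caps): Granite Bridge 191,640.32; North Overpass 174,302.16; Winslow Plaza 11,047.32; Central Corridor 118,144.95; Pioneer Annex 138,705.24.
Cap binds for Granite Bridge ($78,570); balance $555,270 reallocated over remaining clients served 2,882.
Redistributed shares: North Overpass 218,871.17 → $218,870; Winslow Plaza 13,872.12 → $13,870; Central Corridor 148,354.58 → $148,350; Pioneer Annex 174,172.13 → $174,170.
Rounding difference +$10 applied to North Overpass → $218,880.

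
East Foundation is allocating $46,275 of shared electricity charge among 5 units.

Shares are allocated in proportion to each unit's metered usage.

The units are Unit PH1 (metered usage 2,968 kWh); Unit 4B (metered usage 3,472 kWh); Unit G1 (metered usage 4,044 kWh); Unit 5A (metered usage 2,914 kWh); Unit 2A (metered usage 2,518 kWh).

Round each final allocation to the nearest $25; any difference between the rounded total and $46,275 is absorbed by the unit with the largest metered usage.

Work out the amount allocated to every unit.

Metered usage total: 2,968 + 3,472 + 4,044 + 2,914 + 2,518 = 15,916.
Unrounded shares: Unit PH1 8,629.32; Unit 4B 10,094.67; Unit G1 11,757.73; Unit 5A 8,472.31; Unit 2A 7,320.96.
Rounded to nearest $25: Unit PH1 $8,625; Unit 4B $10,100; Unit G1 $11,750; Unit 5A $8,475; Unit 2A $7,325. Sum = $46,275.
No rounding difference to absorb.

Unit PH1: $8,625; Unit 4B: $10,100; Unit G1: $11,750; Unit 5A: $8,475; Unit 2A: $7,325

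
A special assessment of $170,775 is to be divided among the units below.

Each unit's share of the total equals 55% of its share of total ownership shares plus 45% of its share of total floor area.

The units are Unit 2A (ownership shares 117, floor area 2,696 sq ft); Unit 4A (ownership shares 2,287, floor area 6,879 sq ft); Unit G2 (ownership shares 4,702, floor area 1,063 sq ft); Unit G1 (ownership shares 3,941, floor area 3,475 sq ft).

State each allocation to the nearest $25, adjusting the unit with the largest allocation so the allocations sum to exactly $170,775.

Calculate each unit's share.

Ownership shares total 11,047; floor area total 14,113.
Combined weights (55% ownership shares + 45% floor area): Unit 2A 0.0918; Unit 4A 0.3332; Unit G2 0.2680; Unit G1 0.3070.
Unrounded shares: Unit 2A 15,675.17; Unit 4A 56,902.88; Unit G2 45,766.68; Unit G1 52,430.27.
At nearest $25: Unit 2A $15,675; Unit 4A $56,900; Unit G2 $45,775; Unit G1 $52,425. Sum = $170,775.
Sum already equals the total — no adjustment.

Unit 2A: $15,675; Unit 4A: $56,900; Unit G2: $45,775; Unit G1: $52,425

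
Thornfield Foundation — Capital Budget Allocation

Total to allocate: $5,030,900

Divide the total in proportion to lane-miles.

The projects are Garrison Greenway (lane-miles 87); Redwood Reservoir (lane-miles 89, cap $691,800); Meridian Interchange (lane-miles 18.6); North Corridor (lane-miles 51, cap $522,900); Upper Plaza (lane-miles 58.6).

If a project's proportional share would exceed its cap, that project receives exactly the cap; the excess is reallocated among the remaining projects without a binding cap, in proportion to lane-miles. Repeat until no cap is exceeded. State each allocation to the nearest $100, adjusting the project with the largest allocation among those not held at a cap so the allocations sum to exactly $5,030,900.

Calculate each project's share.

Garrison Greenway: $2,022,000; Redwood Reservoir: $691,800; Meridian Interchange: $432,300; North Corridor: $522,900; Upper Plaza: $1,361,900

Total lane-miles = 304.2.
Proportional shares (ignoring caps): Garrison Greenway 1,438,817.55; Redwood Reservoir 1,471,893.82; Meridian Interchange 307,609.27; North Corridor 843,444.77; Upper Plaza 969,134.58.
Held at cap: Redwood Reservoir ($691,800), North Corridor ($522,900); remaining pool $3,816,200 reallocated over remaining lane-miles 164.2.
Remaining shares: Garrison Greenway 2,021,981.73 → $2,022,000; Meridian Interchange 432,285.75 → $432,300; Upper Plaza 1,361,932.52 → $1,361,900.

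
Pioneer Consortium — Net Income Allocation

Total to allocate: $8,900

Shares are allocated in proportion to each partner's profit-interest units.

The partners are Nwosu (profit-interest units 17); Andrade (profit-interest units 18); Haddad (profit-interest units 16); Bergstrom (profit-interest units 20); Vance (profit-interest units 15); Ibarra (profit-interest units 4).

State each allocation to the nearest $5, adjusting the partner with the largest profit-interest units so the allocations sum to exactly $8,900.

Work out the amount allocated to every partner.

Nwosu: $1,680; Andrade: $1,780; Haddad: $1,580; Bergstrom: $1,980; Vance: $1,485; Ibarra: $395

Sum of profit-interest units: 17 + 18 + 16 + 20 + 15 + 4 = 90.
Unrounded shares: Nwosu 1,681.11; Andrade 1,780.00; Haddad 1,582.22; Bergstrom 1,977.78; Vance 1,483.33; Ibarra 395.56.
After rounding ($5): Nwosu $1,680; Andrade $1,780; Haddad $1,580; Bergstrom $1,980; Vance $1,485; Ibarra $395. Sum = $8,900.
Rounded total matches; no reconciliation needed.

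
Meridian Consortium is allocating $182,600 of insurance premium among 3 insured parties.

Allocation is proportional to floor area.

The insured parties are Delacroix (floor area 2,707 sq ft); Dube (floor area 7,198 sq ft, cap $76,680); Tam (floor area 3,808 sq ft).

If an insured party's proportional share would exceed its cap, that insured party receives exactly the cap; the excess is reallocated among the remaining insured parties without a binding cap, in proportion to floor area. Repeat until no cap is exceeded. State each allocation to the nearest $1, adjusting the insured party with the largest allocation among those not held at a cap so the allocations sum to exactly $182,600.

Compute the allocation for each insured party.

Sum of floor area: 13,713.
Proportional shares (ignoring caps): Delacroix 36,045.96; Dube 95,847.36; Tam 50,706.69.
Capped: Dube ($76,680); residual $105,920 reallocated over remaining floor area 6,515.
Redistributed shares: Delacroix 44,010.04 → $44,010; Tam 61,909.96 → $61,910.

Delacroix: $44,010 · Dube: $76,680 · Tam: $61,910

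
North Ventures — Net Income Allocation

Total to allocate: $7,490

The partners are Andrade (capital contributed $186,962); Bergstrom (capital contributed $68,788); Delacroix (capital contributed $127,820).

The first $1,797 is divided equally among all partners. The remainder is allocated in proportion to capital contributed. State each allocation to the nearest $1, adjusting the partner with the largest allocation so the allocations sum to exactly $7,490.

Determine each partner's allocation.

Andrade: $3,374 | Bergstrom: $1,620 | Delacroix: $2,496

Equal tier: $1,797 ÷ 3 = $599 apiece.
Remainder $5,693 by capital contributed (total 383,570): Andrade 2,774.92 → $2,775; Bergstrom 1,020.96 → $1,021; Delacroix 1,897.12 → $1,897.
Totals: Andrade $599 + $2,775 = $3,374; Bergstrom $599 + $1,021 = $1,620; Delacroix $599 + $1,897 = $2,496.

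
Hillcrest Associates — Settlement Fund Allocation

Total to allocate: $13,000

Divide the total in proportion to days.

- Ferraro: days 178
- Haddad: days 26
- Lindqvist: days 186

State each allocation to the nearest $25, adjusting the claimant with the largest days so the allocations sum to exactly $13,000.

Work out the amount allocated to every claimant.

Total days = 178 + 26 + 186 = 390.
Pro-rata amounts: Ferraro 5,933.33; Haddad 866.67; Lindqvist 6,200.00.
After rounding ($25): Ferraro $5,925; Haddad $875; Lindqvist $6,200. Sum = $13,000.
Sum already equals the total — no adjustment.

Ferraro: $5,925 | Haddad: $875 | Lindqvist: $6,200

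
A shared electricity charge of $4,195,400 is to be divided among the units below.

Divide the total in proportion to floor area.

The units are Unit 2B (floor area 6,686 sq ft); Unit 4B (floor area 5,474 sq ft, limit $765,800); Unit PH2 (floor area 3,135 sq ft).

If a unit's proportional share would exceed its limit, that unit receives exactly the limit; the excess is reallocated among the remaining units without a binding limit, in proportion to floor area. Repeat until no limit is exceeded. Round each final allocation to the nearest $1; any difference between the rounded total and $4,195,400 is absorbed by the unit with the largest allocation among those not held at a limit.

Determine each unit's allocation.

Unit 2B: $2,334,824; Unit 4B: $765,800; Unit PH2: $1,094,776

Combined floor area = 15,295.
Pro-rata shares before constraints: Unit 2B 1,833,961.71; Unit 4B 1,501,511.58; Unit PH2 859,926.71.
Held at cap: Unit 4B ($765,800); balance $3,429,600 reallocated over remaining floor area 9,821.
Remaining shares: Unit 2B 2,334,823.91 → $2,334,824; Unit PH2 1,094,776.09 → $1,094,776.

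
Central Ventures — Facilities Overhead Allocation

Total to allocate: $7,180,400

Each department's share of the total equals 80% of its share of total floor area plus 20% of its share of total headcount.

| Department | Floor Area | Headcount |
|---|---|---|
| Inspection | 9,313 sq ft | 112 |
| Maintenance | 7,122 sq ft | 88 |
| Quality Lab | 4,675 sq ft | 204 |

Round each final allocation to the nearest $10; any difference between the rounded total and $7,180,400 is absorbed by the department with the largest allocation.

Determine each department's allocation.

Inspection: $2,932,320; Maintenance: $2,250,800; Quality Lab: $1,997,280

Totals — floor area 21,110, headcount 404.
Combined weights (80% floor area + 20% headcount): Inspection 0.4084; Maintenance 0.3135; Quality Lab 0.2782.
Unrounded shares: Inspection 2,932,315.98; Maintenance 2,250,803.21; Quality Lab 1,997,280.81.
At nearest $10: Inspection $2,932,320; Maintenance $2,250,800; Quality Lab $1,997,280. Sum = $7,180,400.
Rounded total matches; no reconciliation needed.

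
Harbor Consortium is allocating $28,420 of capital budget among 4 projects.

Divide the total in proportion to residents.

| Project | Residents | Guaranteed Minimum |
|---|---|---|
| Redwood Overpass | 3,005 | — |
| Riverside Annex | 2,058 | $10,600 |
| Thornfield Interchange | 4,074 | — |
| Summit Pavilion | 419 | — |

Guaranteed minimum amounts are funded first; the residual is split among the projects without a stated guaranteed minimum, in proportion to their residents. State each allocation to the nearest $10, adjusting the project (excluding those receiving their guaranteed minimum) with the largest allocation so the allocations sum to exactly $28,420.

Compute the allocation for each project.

Redwood Overpass: $7,140; Riverside Annex: $10,600; Thornfield Interchange: $9,680; Summit Pavilion: $1,000

Fund the minimums — Riverside Annex $10,600. Residual $17,820.
Residual split over remaining residents 7,498: Redwood Overpass 7,141.78 → $7,140; Thornfield Interchange 9,682.41 → $9,680; Summit Pavilion 995.81 → $1,000.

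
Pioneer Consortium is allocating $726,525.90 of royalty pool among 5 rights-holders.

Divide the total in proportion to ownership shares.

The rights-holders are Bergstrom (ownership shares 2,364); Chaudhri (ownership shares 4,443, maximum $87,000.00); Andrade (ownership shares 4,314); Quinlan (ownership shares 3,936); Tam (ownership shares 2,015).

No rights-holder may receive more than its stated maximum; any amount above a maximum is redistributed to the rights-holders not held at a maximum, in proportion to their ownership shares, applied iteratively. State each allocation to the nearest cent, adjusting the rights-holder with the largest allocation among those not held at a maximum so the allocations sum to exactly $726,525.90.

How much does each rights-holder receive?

Bergstrom: $119,711.71 · Chaudhri: $87,000.00 · Andrade: $218,458.69 · Quinlan: $199,316.96 · Tam: $102,038.54

Total ownership shares = 17,072.
Pro-rata shares before constraints: Bergstrom 100,603.7504; Chaudhri 189,078.8762; Andrade 183,589.0776; Quinlan 167,502.6911; Tam 85,751.5047.
Held at cap: Chaudhri ($87,000.00); remaining pool $639,525.90 reallocated over remaining ownership shares 12,629.
Redistributed shares: Bergstrom 119,711.7133 → $119,711.71; Andrade 218,458.68498 → $218,458.68; Quinlan 199,316.9643 → $199,316.96; Tam 102,038.5374 → $102,038.54.
Rounding difference +$0.01 applied to Andrade → $218,458.69.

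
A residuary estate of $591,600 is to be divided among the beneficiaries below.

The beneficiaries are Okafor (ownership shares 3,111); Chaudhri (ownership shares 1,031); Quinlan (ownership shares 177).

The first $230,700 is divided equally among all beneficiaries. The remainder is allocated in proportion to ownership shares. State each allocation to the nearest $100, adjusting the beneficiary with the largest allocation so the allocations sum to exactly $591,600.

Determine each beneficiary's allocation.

Okafor: $336,800 | Chaudhri: $163,100 | Quinlan: $91,700

$230,700 shared equally gives $76,900 per beneficiary.
Remainder $360,900 by ownership shares (total 4,319): Okafor 259,958.30 → $260,000; Chaudhri 86,151.40 → $86,200; Quinlan 14,790.30 → $14,800.
Rounding difference −$100 on remainder applied to Okafor.
Totals: Okafor $76,900 + $259,900 = $336,800; Chaudhri $76,900 + $86,200 = $163,100; Quinlan $76,900 + $14,800 = $91,700.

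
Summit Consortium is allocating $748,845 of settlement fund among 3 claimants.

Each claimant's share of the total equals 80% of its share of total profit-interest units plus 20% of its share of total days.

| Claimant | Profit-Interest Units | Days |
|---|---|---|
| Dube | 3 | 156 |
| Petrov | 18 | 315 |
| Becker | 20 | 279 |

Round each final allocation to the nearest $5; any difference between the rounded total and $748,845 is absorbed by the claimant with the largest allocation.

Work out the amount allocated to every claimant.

Dube: $74,985 | Petrov: $325,910 | Becker: $347,950

Totals — profit-interest units 41, days 750.
Composite weights (80% profit-interest units + 20% days): Dube 0.1001; Petrov 0.4352; Becker 0.4646.
Pro-rata amounts: Dube 74,986.78; Petrov 325,911.96; Becker 347,946.26.
At nearest $5: Dube $74,985; Petrov $325,910; Becker $347,945. Sum = $748,840.
Difference $748,845 − $748,840 = +$5 applied to largest allocation (Becker): Becker becomes $347,950.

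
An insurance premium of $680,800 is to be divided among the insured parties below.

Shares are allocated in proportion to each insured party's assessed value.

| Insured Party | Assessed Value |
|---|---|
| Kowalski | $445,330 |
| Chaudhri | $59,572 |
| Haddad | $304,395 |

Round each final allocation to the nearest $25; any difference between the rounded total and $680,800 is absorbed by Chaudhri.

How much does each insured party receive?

Sum of assessed value: 809,297.
Proportional shares: Kowalski 445,330/809,297 × $680,800 = 374,622.25; Chaudhri 59,572/809,297 × $680,800 = 50,113.39; Haddad 304,395/809,297 × $680,800 = 256,064.36.
After rounding ($25): Kowalski $374,625; Chaudhri $50,125; Haddad $256,075. Sum = $680,825.
Difference $680,800 − $680,825 = −$25 applied to Chaudhri: Chaudhri becomes $50,100.

Kowalski: $374,625 · Chaudhri: $50,100 · Haddad: $256,075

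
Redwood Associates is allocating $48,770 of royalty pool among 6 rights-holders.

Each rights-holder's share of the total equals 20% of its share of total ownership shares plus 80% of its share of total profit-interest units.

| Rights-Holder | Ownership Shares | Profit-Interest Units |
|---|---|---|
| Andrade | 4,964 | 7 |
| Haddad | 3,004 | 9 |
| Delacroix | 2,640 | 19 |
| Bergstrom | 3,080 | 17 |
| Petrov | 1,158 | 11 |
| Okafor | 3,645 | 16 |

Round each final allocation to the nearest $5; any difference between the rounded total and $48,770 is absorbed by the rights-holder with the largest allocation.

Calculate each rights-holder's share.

Andrade: $6,075 | Haddad: $6,030 | Delacroix: $10,775 | Bergstrom: $10,020 | Petrov: $6,045 | Okafor: $9,825

Ownership shares total 18,491; profit-interest units total 79.
Composite weights (20% ownership shares + 80% profit-interest units): Andrade 0.1246; Haddad 0.1236; Delacroix 0.2210; Bergstrom 0.2055; Petrov 0.1239; Okafor 0.2014.
Unrounded shares: Andrade 6,075.62; Haddad 6,029.47; Delacroix 10,776.19; Bergstrom 10,020.55; Petrov 6,043.45; Okafor 9,824.71.
Rounded to nearest $5: Andrade $6,075; Haddad $6,030; Delacroix $10,775; Bergstrom $10,020; Petrov $6,045; Okafor $9,825. Sum = $48,770.
Rounded total matches; no reconciliation needed.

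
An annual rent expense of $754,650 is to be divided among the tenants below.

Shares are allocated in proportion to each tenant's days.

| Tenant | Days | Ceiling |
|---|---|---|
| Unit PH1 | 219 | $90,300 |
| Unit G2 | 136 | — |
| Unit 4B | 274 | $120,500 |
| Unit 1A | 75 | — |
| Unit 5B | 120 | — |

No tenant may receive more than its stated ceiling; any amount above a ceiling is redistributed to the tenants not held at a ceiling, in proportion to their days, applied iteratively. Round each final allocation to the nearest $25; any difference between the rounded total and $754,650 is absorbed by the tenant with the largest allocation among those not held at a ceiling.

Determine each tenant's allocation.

Unit PH1: $90,300; Unit G2: $223,450; Unit 4B: $120,500; Unit 1A: $123,225; Unit 5B: $197,175

Days total: 824.
Unconstrained shares: Unit PH1 200,568.39; Unit G2 124,553.88; Unit 4B 250,939.44; Unit 1A 68,687.80; Unit 5B 109,900.49.
Capped: Unit PH1 ($90,300), Unit 4B ($120,500); residual $543,850 reallocated over remaining days 331.
Redistributed shares: Unit G2 223,454.98 → $223,450; Unit 1A 123,228.85 → $123,225; Unit 5B 197,166.16 → $197,175.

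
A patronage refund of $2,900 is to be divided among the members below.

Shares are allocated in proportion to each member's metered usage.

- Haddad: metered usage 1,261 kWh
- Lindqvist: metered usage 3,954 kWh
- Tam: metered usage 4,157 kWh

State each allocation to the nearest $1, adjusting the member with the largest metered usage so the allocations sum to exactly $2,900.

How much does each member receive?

Haddad: $390; Lindqvist: $1,223; Tam: $1,287

Sum of metered usage: 9,372.
Pro-rata amounts: Haddad 1,261/9,372 × $2,900 = 390.19; Lindqvist 3,954/9,372 × $2,900 = 1,223.496; Tam 4,157/9,372 × $2,900 = 1,286.31.
After rounding ($1): Haddad $390; Lindqvist $1,223; Tam $1,286. Sum = $2,899.
Difference $2,900 − $2,899 = +$1 applied to largest metered usage (Tam): Tam becomes $1,287.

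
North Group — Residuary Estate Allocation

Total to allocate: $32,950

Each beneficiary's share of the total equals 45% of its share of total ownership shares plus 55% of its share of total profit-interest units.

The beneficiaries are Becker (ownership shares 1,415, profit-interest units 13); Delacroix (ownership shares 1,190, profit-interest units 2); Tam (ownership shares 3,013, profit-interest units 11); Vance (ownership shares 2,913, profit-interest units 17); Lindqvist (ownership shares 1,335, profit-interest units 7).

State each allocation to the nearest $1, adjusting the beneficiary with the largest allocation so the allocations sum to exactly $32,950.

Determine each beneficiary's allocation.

Becker: $6,838 | Delacroix: $2,513 | Tam: $8,515 | Vance: $10,540 | Lindqvist: $4,544

Totals — ownership shares 9,866, profit-interest units 50.
Composite weights (45% ownership shares + 55% profit-interest units): Becker 0.2075; Delacroix 0.0763; Tam 0.2584; Vance 0.3199; Lindqvist 0.1379.
Unrounded shares: Becker 6,838.44; Delacroix 2,513.34; Tam 8,515.15; Vance 10,539.56; Lindqvist 4,543.51.
At nearest $1: Becker $6,838; Delacroix $2,513; Tam $8,515; Vance $10,540; Lindqvist $4,544. Sum = $32,950.
Rounded total matches; no reconciliation needed.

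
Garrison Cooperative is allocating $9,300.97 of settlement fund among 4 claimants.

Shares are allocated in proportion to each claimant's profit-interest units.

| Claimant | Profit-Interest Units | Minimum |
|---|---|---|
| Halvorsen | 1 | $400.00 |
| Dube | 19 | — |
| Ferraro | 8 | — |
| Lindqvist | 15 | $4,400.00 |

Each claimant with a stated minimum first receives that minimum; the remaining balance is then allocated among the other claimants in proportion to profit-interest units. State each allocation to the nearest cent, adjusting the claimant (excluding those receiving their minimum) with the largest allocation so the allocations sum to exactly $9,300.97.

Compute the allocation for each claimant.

Halvorsen: $400.00 · Dube: $3,167.35 · Ferraro: $1,333.62 · Lindqvist: $4,400.00

Minimums first: Halvorsen $400.00; Lindqvist $4,400.00. Residual $4,500.97.
Residual split over remaining profit-interest units 27: Dube 3,167.3493 → $3,167.35; Ferraro 1,333.6207 → $1,333.62.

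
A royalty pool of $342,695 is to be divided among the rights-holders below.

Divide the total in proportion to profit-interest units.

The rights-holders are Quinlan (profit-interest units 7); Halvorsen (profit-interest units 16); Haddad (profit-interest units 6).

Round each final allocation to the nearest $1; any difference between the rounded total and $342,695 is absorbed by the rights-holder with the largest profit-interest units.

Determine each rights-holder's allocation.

Quinlan: $82,719 | Halvorsen: $189,074 | Haddad: $70,902

Profit-interest units total: 29.
Unrounded shares: Quinlan 7/29 × $342,695 = 82,719.48; Halvorsen 16/29 × $342,695 = 189,073.10; Haddad 6/29 × $342,695 = 70,902.41.
Rounded to nearest $1: Quinlan $82,719; Halvorsen $189,073; Haddad $70,902. Sum = $342,694.
Difference $342,695 − $342,694 = +$1 applied to largest profit-interest units (Halvorsen): Halvorsen becomes $189,074.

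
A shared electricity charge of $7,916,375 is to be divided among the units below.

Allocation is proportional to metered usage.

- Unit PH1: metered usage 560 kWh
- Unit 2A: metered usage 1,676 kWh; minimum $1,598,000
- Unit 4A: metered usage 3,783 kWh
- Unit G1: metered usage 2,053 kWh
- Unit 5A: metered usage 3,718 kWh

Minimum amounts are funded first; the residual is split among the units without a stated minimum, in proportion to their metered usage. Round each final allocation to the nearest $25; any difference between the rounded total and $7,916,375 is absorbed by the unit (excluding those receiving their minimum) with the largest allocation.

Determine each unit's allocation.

Minimums first: Unit 2A $1,598,000. Residual $6,318,375.
Residual split over remaining metered usage 10,114: Unit PH1 349,840.81 → $349,850; Unit 4A 2,363,299.65 → $2,363,300; Unit G1 1,282,541.42 → $1,282,550; Unit 5A 2,322,693.12 → $2,322,700.
Rounding difference −$25 applied to Unit 4A → $2,363,275.

Unit PH1: $349,850 · Unit 2A: $1,598,000 · Unit 4A: $2,363,275 · Unit G1: $1,282,550 · Unit 5A: $2,322,700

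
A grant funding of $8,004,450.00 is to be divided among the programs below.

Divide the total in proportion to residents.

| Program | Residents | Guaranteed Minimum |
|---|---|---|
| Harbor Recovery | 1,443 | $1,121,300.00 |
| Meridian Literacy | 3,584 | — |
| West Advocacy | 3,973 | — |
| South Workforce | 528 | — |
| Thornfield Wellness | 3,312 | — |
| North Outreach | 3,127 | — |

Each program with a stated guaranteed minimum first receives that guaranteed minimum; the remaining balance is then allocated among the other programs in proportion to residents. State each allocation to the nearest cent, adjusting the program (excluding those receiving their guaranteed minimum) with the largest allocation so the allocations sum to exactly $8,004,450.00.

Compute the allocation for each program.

Minimums first: Harbor Recovery $1,121,300.00. Balance $6,883,150.00.
Balance split over remaining residents 14,524: Meridian Literacy 1,698,513.4674 → $1,698,513.47; West Advocacy 1,882,866.6311 → $1,882,866.63; South Workforce 250,227.4305 → $250,227.43; Thornfield Wellness 1,569,608.4274 → $1,569,608.43; North Outreach 1,481,934.0437 → $1,481,934.04.

Harbor Recovery: $1,121,300.00; Meridian Literacy: $1,698,513.47; West Advocacy: $1,882,866.63; South Workforce: $250,227.43; Thornfield Wellness: $1,569,608.43; North Outreach: $1,481,934.04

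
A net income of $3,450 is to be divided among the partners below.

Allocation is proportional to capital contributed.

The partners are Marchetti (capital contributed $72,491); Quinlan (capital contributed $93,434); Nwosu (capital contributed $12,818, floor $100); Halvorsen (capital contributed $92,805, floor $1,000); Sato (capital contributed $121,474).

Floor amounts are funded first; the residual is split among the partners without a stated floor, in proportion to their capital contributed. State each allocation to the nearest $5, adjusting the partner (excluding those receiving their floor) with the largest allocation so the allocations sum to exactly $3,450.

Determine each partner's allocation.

Marchetti: $595 | Quinlan: $765 | Nwosu: $100 | Halvorsen: $1,000 | Sato: $990

Fund the minimums — Nwosu $100; Halvorsen $1,000. Residual $2,350.
Residual split over remaining capital contributed 287,399: Marchetti 592.74 → $595; Quinlan 763.99 → $765; Sato 993.27 → $995.
Rounding difference −$5 applied to Sato → $990.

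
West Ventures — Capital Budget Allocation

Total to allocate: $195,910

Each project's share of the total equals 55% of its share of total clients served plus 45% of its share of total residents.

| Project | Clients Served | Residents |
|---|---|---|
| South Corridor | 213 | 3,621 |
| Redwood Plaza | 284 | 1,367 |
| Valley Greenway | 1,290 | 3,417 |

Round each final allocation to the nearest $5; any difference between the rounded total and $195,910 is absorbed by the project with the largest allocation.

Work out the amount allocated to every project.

Totals — clients served 1,787, residents 8,405.
Combined weights (55% clients served + 45% residents): South Corridor 0.2594; Redwood Plaza 0.1606; Valley Greenway 0.5800.
Raw shares: South Corridor 50,823.67; Redwood Plaza 31,462.68; Valley Greenway 113,623.65.
At nearest $5: South Corridor $50,825; Redwood Plaza $31,465; Valley Greenway $113,625. Sum = $195,915.
Difference $195,910 − $195,915 = −$5 applied to largest allocation (Valley Greenway): Valley Greenway becomes $113,620.

South Corridor: $50,825; Redwood Plaza: $31,465; Valley Greenway: $113,620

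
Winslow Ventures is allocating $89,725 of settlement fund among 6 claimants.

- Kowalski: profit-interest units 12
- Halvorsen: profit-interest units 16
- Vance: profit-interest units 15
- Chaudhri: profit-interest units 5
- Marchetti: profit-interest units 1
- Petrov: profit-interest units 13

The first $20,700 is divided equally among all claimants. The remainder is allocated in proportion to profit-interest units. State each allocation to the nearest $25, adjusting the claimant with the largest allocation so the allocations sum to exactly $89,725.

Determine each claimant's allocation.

First tranche $20,700 split equally: $3,450 each.
Remainder $69,025 by profit-interest units (total 62): Kowalski 13,359.68 → $13,350; Halvorsen 17,812.90 → $17,825; Vance 16,699.60 → $16,700; Chaudhri 5,566.53 → $5,575; Marchetti 1,113.31 → $1,125; Petrov 14,472.98 → $14,475.
Rounding difference −$25 on remainder applied to Halvorsen.
Totals: Kowalski $3,450 + $13,350 = $16,800; Halvorsen $3,450 + $17,800 = $21,250; Vance $3,450 + $16,700 = $20,150; Chaudhri $3,450 + $5,575 = $9,025; Marchetti $3,450 + $1,125 = $4,575; Petrov $3,450 + $14,475 = $17,925.

Kowalski: $16,800; Halvorsen: $21,250; Vance: $20,150; Chaudhri: $9,025; Marchetti: $4,575; Petrov: $17,925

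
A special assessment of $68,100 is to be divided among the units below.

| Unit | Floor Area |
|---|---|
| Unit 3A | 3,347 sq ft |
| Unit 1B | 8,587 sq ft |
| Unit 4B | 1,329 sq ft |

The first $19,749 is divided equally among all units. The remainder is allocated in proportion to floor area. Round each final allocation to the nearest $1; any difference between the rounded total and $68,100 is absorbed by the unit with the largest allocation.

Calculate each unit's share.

First tranche $19,749 split equally: $6,583 each.
Remainder $48,351 by floor area (total 13,263): Unit 3A 12,201.67 → $12,202; Unit 1B 31,304.38 → $31,304; Unit 4B 4,844.94 → $4,845.
Totals: Unit 3A $6,583 + $12,202 = $18,785; Unit 1B $6,583 + $31,304 = $37,887; Unit 4B $6,583 + $4,845 = $11,428.

Unit 3A: $18,785 | Unit 1B: $37,887 | Unit 4B: $11,428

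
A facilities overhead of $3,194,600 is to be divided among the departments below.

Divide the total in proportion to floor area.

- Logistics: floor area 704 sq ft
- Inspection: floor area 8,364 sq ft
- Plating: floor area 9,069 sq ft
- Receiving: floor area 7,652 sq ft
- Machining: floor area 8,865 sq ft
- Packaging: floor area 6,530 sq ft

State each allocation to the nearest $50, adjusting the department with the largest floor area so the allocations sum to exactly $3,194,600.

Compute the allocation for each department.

Sum of floor area: 704 + 8,364 + 9,069 + 7,652 + 8,865 + 6,530 = 41,184.
Raw shares: Logistics 54,608.55; Inspection 648,786.77; Plating 703,472.89; Receiving 593,557.67; Machining 687,648.82; Packaging 506,525.30.
At nearest $50: Logistics $54,600; Inspection $648,800; Plating $703,450; Receiving $593,550; Machining $687,650; Packaging $506,550. Sum = $3,194,600.
Rounded total matches; no reconciliation needed.

Logistics: $54,600 · Inspection: $648,800 · Plating: $703,450 · Receiving: $593,550 · Machining: $687,650 · Packaging: $506,550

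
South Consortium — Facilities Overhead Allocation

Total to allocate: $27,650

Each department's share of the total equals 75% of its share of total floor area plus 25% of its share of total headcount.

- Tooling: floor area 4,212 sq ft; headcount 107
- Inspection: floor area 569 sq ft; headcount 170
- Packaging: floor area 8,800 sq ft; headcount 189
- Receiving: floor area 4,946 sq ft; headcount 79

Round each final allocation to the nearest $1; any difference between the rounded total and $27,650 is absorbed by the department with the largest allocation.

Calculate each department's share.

Totals — floor area 18,527, headcount 545.
Combined weights (75% floor area + 25% headcount): Tooling 0.2196; Inspection 0.1010; Packaging 0.4429; Receiving 0.2365.
Raw shares: Tooling 6,071.68; Inspection 2,793.08; Packaging 12,247.13; Receiving 6,538.11.
After rounding ($1): Tooling $6,072; Inspection $2,793; Packaging $12,247; Receiving $6,538. Sum = $27,650.
Rounded total matches; no reconciliation needed.

Tooling: $6,072 | Inspection: $2,793 | Packaging: $12,247 | Receiving: $6,538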